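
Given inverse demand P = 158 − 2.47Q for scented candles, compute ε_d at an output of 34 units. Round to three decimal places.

At Q = 34, P = 158 − 2.47(34) = 74.02.
dP/dQ = −2.47, so dQ/dP = 1/(−2.47) = -0.405.
ε = (dQ/dP)(P/Q) = (-0.405)(74.02/34).

-0.881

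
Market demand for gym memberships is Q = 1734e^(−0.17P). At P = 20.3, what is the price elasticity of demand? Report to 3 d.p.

-3.451

At P = 20.3, Q = 54.992.
dQ/dP = −0.17·1734e^(−0.17P) = −0.17Q = -9.349.
ε = (dQ/dP)(P/Q) = (-9.349)(20.3/54.992).
|ε| > 1, so demand is elastic at this price.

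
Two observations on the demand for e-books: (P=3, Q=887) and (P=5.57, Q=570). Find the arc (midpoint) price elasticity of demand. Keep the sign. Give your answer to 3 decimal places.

ΔQ = 570 − 887 = -317; ΔP = 5.57 − 3 = 2.57.
Midpoints: P̄ = 4.29, Q̄ = 728.5.
ε = (ΔQ/ΔP)(P̄/Q̄) = (-317/2.57)(4.29/728.5).

-0.726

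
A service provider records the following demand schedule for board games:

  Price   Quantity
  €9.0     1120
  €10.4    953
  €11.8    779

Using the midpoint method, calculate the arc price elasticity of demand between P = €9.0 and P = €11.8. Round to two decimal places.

At P = 9.0, Q = 1120; at P = 11.8, Q = 779.
ΔQ = -341, ΔP = 2.8. Midpoints: P̄ = 10.40, Q̄ = 949.5.
ε = (ΔQ/ΔP)(P̄/Q̄) = (-341/2.8)(10.40/949.5).

-1.33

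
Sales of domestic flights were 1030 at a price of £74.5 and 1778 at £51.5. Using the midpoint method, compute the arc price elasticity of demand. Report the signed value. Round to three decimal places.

-1.459

ΔQ = 1778 − 1030 = 748; ΔP = 51.5 − 74.5 = -23.
Midpoints: P̄ = 63.00, Q̄ = 1404.0.
ε = (ΔQ/ΔP)(P̄/Q̄) = (748/-23)(63.00/1404.0).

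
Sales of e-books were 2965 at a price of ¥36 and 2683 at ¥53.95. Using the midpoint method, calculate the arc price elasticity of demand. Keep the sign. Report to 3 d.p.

-0.250

ΔQ = 2683 − 2965 = -282; ΔP = 53.95 − 36 = 17.95.
Midpoints: P̄ = 44.98, Q̄ = 2824.0.
ε = (ΔQ/ΔP)(P̄/Q̄) = (-282/17.95)(44.98/2824.0).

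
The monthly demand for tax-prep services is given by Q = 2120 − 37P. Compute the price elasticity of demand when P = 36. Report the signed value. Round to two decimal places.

-1.69

At P = 36, Q = 788.
dQ/dP = −37.
ε = (dQ/dP)(P/Q) = (-37)(36/788).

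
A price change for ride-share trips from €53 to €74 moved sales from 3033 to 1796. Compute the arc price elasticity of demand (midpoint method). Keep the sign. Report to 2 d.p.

-1.55

ΔQ = 1796 − 3033 = -1237; ΔP = 74 − 53 = 21.
Midpoints: P̄ = 63.50, Q̄ = 2414.5.
ε = (ΔQ/ΔP)(P̄/Q̄) = (-1237/21)(63.50/2414.5).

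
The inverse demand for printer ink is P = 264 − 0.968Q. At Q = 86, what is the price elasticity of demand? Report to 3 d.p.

At Q = 86, P = 264 − 0.968(86) = 180.75.
dP/dQ = −0.968, so dQ/dP = 1/(−0.968) = -1.033.
ε = (dQ/dP)(P/Q) = (-1.033)(180.75/86).

-2.171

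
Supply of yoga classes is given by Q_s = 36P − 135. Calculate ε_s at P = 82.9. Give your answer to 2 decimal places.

1.05

At P = 82.9, Q_s = 2849.40.
dQ_s/dP = 36.
ε_s = (dQ_s/dP)(P/Q_s) = (36)(82.9/2849.40).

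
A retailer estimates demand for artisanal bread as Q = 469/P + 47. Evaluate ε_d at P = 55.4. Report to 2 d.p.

At P = 55.4, Q = 55.466.
dQ/dP = −469/P² = -0.153.
ε = (dQ/dP)(P/Q) = (-0.153)(55.4/55.466).

-0.15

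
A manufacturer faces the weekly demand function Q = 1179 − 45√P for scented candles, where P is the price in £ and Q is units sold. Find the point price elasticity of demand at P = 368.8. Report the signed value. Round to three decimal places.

-1.373

At P = 368.8, Q = 314.813.
dQ/dP = −45/(2√P) = -1.172.
ε = (dQ/dP)(P/Q) = (-1.172)(368.8/314.813).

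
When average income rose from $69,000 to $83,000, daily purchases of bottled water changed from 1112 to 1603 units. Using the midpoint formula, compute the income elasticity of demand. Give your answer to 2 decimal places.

ΔQ = 491, ΔI = 14000. Midpoints: Ī = 76,000, Q̄ = 1357.5.
ε_I = (ΔQ/ΔI)(Ī/Q̄) = (491/14000)(76000/1357.5).
ε_I > 0, so the good is normal.

1.96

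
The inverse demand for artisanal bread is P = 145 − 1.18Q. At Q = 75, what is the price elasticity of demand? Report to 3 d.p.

-0.638

At Q = 75, P = 145 − 1.18(75) = 56.50.
dP/dQ = −1.18, so dQ/dP = 1/(−1.18) = -0.847.
ε = (dQ/dP)(P/Q) = (-0.847)(56.50/75).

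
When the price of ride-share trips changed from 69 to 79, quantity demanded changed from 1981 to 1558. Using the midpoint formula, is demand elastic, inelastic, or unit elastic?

elastic

Arc ε ≈ -1.769.
|ε| = 1.77 > 1.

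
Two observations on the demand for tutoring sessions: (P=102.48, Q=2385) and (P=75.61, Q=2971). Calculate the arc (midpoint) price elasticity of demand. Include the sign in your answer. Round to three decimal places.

ΔQ = 2971 − 2385 = 586; ΔP = 75.61 − 102.48 = -26.87.
Midpoints: P̄ = 89.05, Q̄ = 2678.0.
ε = (ΔQ/ΔP)(P̄/Q̄) = (586/-26.87)(89.05/2678.0).

-0.725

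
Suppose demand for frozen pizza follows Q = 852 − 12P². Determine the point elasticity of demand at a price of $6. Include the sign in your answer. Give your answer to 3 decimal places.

-2.057

At P = 6, Q = 420.
dQ/dP = −24P = -144.
ε = (dQ/dP)(P/Q) = (-144)(6/420).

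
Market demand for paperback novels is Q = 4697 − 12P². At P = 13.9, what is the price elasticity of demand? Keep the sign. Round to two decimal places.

At P = 13.9, Q = 2378.480.
dQ/dP = −24P = -333.600.
ε = (dQ/dP)(P/Q) = (-333.600)(13.9/2378.480).
|ε| > 1, so demand is elastic at this price.

-1.95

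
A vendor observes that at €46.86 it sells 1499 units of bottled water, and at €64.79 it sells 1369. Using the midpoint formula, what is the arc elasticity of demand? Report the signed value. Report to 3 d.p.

ΔQ = 1369 − 1499 = -130; ΔP = 64.79 − 46.86 = 17.93.
Midpoints: P̄ = 55.83, Q̄ = 1434.0.
ε = (ΔQ/ΔP)(P̄/Q̄) = (-130/17.93)(55.83/1434.0).

-0.282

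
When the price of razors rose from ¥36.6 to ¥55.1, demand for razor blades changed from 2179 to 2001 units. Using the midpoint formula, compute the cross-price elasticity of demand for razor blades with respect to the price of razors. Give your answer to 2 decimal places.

-0.21

ΔQ_x = 2001 − 2179 = -178; ΔP_y = 55.1 − 36.6 = 18.5.
Midpoints: P̄_y = 45.85, Q̄_x = 2090.0.
ε_xy = (ΔQ_x/ΔP_y)(P̄_y/Q̄_x) = (-178/18.5)(45.85/2090.0).
ε_xy < 0, so the goods are complements.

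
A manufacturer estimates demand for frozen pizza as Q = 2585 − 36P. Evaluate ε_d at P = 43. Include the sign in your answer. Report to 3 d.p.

-1.493

At P = 43, Q = 1037.
dQ/dP = −36.
ε = (dQ/dP)(P/Q) = (-36)(43/1037).
|ε| > 1, so demand is elastic at this price.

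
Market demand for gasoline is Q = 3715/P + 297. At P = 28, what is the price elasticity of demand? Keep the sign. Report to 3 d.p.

At P = 28, Q = 429.679.
dQ/dP = −3715/P² = -4.739.
ε = (dQ/dP)(P/Q) = (-4.739)(28/429.679).

-0.309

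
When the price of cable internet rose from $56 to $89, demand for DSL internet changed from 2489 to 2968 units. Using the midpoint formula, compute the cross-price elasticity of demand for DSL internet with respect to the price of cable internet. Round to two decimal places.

0.39

ΔQ_x = 2968 − 2489 = 479; ΔP_y = 89 − 56 = 33.
Midpoints: P̄_y = 72.50, Q̄_x = 2728.5.
ε_xy = (ΔQ_x/ΔP_y)(P̄_y/Q̄_x) = (479/33)(72.50/2728.5).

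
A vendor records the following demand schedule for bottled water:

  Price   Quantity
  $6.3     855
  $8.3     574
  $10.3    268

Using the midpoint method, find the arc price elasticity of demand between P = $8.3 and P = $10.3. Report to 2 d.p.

-3.38

At P = 8.3, Q = 574; at P = 10.3, Q = 268.
ΔQ = -306, ΔP = 2.0. Midpoints: P̄ = 9.30, Q̄ = 421.0.
ε = (ΔQ/ΔP)(P̄/Q̄) = (-306/2.0)(9.30/421.0).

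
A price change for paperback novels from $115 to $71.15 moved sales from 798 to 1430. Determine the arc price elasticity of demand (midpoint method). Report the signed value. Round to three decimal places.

ΔQ = 1430 − 798 = 632; ΔP = 71.15 − 115 = -43.85.
Midpoints: P̄ = 93.08, Q̄ = 1114.0.
ε = (ΔQ/ΔP)(P̄/Q̄) = (632/-43.85)(93.08/1114.0).

-1.204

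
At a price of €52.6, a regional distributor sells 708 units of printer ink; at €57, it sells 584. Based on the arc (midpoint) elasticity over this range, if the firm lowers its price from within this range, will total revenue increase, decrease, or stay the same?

increase

Arc ε = (-124/4.4)(54.80/646.0) ≈ -2.391.
|ε| = 2.39 > 1, so demand is elastic. A price cut therefore raises total revenue.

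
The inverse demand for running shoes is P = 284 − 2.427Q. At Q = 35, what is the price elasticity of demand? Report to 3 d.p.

-2.343

At Q = 35, P = 284 − 2.427(35) = 199.06.
dP/dQ = −2.427, so dQ/dP = 1/(−2.427) = -0.412.
ε = (dQ/dP)(P/Q) = (-0.412)(199.06/35).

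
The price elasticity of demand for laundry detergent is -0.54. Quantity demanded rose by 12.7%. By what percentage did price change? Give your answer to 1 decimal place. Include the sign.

%ΔP ≈ %ΔQ / ε = (12.7%)/(-0.54) = -23.52%.

-23.5%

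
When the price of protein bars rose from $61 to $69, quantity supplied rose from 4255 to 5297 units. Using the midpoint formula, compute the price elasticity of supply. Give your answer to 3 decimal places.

1.773

ΔQ = 5297 − 4255 = 1042; ΔP = 69 − 61 = 8.
Midpoints: P̄ = 65.00, Q̄ = 4776.0.
ε_s = (ΔQ/ΔP)(P̄/Q̄) = (1042/8)(65.00/4776.0).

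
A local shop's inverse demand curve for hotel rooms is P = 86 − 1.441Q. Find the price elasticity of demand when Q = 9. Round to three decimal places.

-5.631

At Q = 9, P = 86 − 1.441(9) = 73.03.
dP/dQ = −1.441, so dQ/dP = 1/(−1.441) = -0.694.
ε = (dQ/dP)(P/Q) = (-0.694)(73.03/9).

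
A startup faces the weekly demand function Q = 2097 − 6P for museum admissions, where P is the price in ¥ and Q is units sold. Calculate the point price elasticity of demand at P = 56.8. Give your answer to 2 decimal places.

-0.19

At P = 56.8, Q = 1756.200.
dQ/dP = −6.
ε = (dQ/dP)(P/Q) = (-6)(56.8/1756.200).
|ε| < 1, so demand is inelastic at this price.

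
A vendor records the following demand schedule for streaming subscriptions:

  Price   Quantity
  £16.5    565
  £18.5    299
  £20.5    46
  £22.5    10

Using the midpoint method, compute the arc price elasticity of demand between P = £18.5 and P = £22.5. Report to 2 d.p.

At P = 18.5, Q = 299; at P = 22.5, Q = 10.
ΔQ = -289, ΔP = 4.0. Midpoints: P̄ = 20.50, Q̄ = 154.5.
ε = (ΔQ/ΔP)(P̄/Q̄) = (-289/4.0)(20.50/154.5).

-9.59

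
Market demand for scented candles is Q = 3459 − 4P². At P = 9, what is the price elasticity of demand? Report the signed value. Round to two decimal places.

-0.21

At P = 9, Q = 3135.
dQ/dP = −8P = -72.
ε = (dQ/dP)(P/Q) = (-72)(9/3135).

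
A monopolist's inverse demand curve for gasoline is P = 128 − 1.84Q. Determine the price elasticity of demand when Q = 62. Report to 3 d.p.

-0.122

At Q = 62, P = 128 − 1.84(62) = 13.92.
dP/dQ = −1.84, so dQ/dP = 1/(−1.84) = -0.543.
ε = (dQ/dP)(P/Q) = (-0.543)(13.92/62).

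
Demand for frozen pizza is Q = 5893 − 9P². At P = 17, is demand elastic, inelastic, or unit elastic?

elastic

Q = 3292, dQ/dP = -306.
ε = (dQ/dP)(P/Q) ≈ -1.580.
|ε| = 1.58 > 1.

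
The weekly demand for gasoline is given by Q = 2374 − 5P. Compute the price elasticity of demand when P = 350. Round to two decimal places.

-2.80

At P = 350, Q = 624.
dQ/dP = −5.
ε = (dQ/dP)(P/Q) = (-5)(350/624).
|ε| > 1, so demand is elastic at this price.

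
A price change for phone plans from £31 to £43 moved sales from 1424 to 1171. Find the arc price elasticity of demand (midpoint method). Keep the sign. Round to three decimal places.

-0.601

ΔQ = 1171 − 1424 = -253; ΔP = 43 − 31 = 12.
Midpoints: P̄ = 37.00, Q̄ = 1297.5.
ε = (ΔQ/ΔP)(P̄/Q̄) = (-253/12)(37.00/1297.5).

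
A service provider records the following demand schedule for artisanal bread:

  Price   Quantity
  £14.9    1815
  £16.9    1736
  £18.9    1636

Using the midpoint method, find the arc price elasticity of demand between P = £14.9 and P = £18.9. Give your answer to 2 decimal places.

-0.44

At P = 14.9, Q = 1815; at P = 18.9, Q = 1636.
ΔQ = -179, ΔP = 4.0. Midpoints: P̄ = 16.90, Q̄ = 1725.5.
ε = (ΔQ/ΔP)(P̄/Q̄) = (-179/4.0)(16.90/1725.5).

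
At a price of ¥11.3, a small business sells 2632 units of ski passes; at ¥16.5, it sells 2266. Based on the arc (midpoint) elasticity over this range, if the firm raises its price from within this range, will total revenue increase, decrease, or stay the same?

increase

Arc ε = (-366/5.2)(13.90/2449.0) ≈ -0.399.
|ε| = 0.40 < 1, so demand is inelastic. A price rise therefore raises total revenue.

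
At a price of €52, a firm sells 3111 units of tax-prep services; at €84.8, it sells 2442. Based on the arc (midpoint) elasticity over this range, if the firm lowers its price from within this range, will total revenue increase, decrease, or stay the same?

decrease

Arc ε = (-669/32.8)(68.40/2776.5) ≈ -0.502.
|ε| = 0.50 < 1, so demand is inelastic. A price cut therefore reduces total revenue.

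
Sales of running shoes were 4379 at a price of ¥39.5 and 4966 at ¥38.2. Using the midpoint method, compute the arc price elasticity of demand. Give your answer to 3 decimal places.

ΔQ = 4966 − 4379 = 587; ΔP = 38.2 − 39.5 = -1.3.
Midpoints: P̄ = 38.85, Q̄ = 4672.5.
ε = (ΔQ/ΔP)(P̄/Q̄) = (587/-1.3)(38.85/4672.5).

-3.754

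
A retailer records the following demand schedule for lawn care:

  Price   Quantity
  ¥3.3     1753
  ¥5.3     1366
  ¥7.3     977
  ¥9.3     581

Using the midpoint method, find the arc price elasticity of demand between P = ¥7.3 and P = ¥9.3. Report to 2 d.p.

-2.11

At P = 7.3, Q = 977; at P = 9.3, Q = 581.
ΔQ = -396, ΔP = 2.0. Midpoints: P̄ = 8.30, Q̄ = 779.0.
ε = (ΔQ/ΔP)(P̄/Q̄) = (-396/2.0)(8.30/779.0).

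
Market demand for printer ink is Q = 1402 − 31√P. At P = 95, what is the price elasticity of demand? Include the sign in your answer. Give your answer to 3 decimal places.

-0.137

At P = 95, Q = 1099.849.
dQ/dP = −31/(2√P) = -1.590.
ε = (dQ/dP)(P/Q) = (-1.590)(95/1099.849).
|ε| < 1, so demand is inelastic at this price.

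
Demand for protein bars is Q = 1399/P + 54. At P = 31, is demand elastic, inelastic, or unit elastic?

Q = 99.129, dQ/dP = -1.456.
ε = (dQ/dP)(P/Q) ≈ -0.455.
|ε| = 0.46 < 1.

inelastic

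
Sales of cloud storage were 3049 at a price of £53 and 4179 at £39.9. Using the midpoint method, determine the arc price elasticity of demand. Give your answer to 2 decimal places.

-1.11

ΔQ = 4179 − 3049 = 1130; ΔP = 39.9 − 53 = -13.1.
Midpoints: P̄ = 46.45, Q̄ = 3614.0.
ε = (ΔQ/ΔP)(P̄/Q̄) = (1130/-13.1)(46.45/3614.0).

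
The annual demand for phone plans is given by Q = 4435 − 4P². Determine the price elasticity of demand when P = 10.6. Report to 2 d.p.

-0.23

At P = 10.6, Q = 3985.560.
dQ/dP = −8P = -84.800.
ε = (dQ/dP)(P/Q) = (-84.800)(10.6/3985.560).
|ε| < 1, so demand is inelastic at this price.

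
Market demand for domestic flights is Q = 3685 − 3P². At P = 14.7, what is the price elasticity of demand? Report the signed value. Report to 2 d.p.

-0.43

At P = 14.7, Q = 3036.730.
dQ/dP = −6P = -88.200.
ε = (dQ/dP)(P/Q) = (-88.200)(14.7/3036.730).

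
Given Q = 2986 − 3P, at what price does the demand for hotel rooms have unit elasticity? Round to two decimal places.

For linear demand Q = a − bP, ε = −bP/(a − bP). |ε| = 1 when bP = a − bP, i.e. P = a/(2b).
P = 2986/(2·3) = 2986/6 = 497.6667.

497.67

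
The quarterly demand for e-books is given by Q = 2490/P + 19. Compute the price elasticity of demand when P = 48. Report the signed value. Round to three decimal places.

-0.732

At P = 48, Q = 70.875.
dQ/dP = −2490/P² = -1.081.
ε = (dQ/dP)(P/Q) = (-1.081)(48/70.875).
|ε| < 1, so demand is inelastic at this price.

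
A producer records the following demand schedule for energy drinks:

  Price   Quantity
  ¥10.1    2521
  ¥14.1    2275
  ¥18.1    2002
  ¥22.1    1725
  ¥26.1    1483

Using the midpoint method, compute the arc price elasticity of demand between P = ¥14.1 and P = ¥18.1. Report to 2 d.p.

-0.51

At P = 14.1, Q = 2275; at P = 18.1, Q = 2002.
ΔQ = -273, ΔP = 4.0. Midpoints: P̄ = 16.10, Q̄ = 2138.5.
ε = (ΔQ/ΔP)(P̄/Q̄) = (-273/4.0)(16.10/2138.5).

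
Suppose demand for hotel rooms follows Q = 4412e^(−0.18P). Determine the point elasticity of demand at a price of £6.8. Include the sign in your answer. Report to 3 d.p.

-1.224

At P = 6.8, Q = 1297.356.
dQ/dP = −0.18·4412e^(−0.18P) = −0.18Q = -233.524.
ε = (dQ/dP)(P/Q) = (-233.524)(6.8/1297.356).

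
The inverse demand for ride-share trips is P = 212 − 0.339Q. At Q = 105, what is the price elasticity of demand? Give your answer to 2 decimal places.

-4.96

At Q = 105, P = 212 − 0.339(105) = 176.41.
dP/dQ = −0.339, so dQ/dP = 1/(−0.339) = -2.950.
ε = (dQ/dP)(P/Q) = (-2.950)(176.41/105).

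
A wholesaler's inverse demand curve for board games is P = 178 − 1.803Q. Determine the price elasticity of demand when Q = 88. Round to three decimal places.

-0.122

At Q = 88, P = 178 − 1.803(88) = 19.34.
dP/dQ = −1.803, so dQ/dP = 1/(−1.803) = -0.555.
ε = (dQ/dP)(P/Q) = (-0.555)(19.34/88).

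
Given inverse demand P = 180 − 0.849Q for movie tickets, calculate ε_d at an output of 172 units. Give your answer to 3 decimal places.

-0.233

At Q = 172, P = 180 − 0.849(172) = 33.97.
dP/dQ = −0.849, so dQ/dP = 1/(−0.849) = -1.178.
ε = (dQ/dP)(P/Q) = (-1.178)(33.97/172).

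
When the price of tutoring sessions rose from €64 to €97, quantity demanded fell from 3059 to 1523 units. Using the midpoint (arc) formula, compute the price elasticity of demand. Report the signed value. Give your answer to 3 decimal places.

ΔQ = 1523 − 3059 = -1536; ΔP = 97 − 64 = 33.
Midpoints: P̄ = 80.50, Q̄ = 2291.0.
ε = (ΔQ/ΔP)(P̄/Q̄) = (-1536/33)(80.50/2291.0).

-1.635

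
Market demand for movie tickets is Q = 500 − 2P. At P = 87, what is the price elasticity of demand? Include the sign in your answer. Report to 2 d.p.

-0.53

At P = 87, Q = 326.
dQ/dP = −2.
ε = (dQ/dP)(P/Q) = (-2)(87/326).
|ε| < 1, so demand is inelastic at this price.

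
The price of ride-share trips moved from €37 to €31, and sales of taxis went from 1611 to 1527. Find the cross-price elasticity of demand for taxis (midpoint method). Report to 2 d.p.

ΔQ_x = 1527 − 1611 = -84; ΔP_y = 31 − 37 = -6.
Midpoints: P̄_y = 34.00, Q̄_x = 1569.0.
ε_xy = (ΔQ_x/ΔP_y)(P̄_y/Q̄_x) = (-84/-6)(34.00/1569.0).

0.30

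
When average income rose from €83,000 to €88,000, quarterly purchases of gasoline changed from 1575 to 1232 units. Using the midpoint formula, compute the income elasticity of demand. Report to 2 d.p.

ΔQ = -343, ΔI = 5000. Midpoints: Ī = 85,500, Q̄ = 1403.5.
ε_I = (ΔQ/ΔI)(Ī/Q̄) = (-343/5000)(85500/1403.5).
ε_I < 0, so the good is inferior.

-4.18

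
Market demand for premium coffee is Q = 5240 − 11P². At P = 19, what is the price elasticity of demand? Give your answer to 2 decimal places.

-6.26

At P = 19, Q = 1269.
dQ/dP = −22P = -418.
ε = (dQ/dP)(P/Q) = (-418)(19/1269).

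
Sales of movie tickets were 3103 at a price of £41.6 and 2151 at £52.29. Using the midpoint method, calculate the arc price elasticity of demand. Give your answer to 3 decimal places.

-1.591

ΔQ = 2151 − 3103 = -952; ΔP = 52.29 − 41.6 = 10.69.
Midpoints: P̄ = 46.95, Q̄ = 2627.0.
ε = (ΔQ/ΔP)(P̄/Q̄) = (-952/10.69)(46.95/2627.0).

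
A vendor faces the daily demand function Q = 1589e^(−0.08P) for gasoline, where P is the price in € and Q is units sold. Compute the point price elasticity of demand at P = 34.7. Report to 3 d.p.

-2.776

At P = 34.7, Q = 98.974.
dQ/dP = −0.08·1589e^(−0.08P) = −0.08Q = -7.918.
ε = (dQ/dP)(P/Q) = (-7.918)(34.7/98.974).
|ε| > 1, so demand is elastic at this price.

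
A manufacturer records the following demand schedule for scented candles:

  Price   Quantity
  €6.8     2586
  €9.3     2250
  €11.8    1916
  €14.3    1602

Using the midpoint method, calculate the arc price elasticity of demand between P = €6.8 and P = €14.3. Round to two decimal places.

-0.66

At P = 6.8, Q = 2586; at P = 14.3, Q = 1602.
ΔQ = -984, ΔP = 7.5. Midpoints: P̄ = 10.55, Q̄ = 2094.0.
ε = (ΔQ/ΔP)(P̄/Q̄) = (-984/7.5)(10.55/2094.0).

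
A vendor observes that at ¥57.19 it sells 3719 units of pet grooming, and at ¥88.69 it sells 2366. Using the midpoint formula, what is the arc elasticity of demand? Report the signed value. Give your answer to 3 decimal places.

-1.030

ΔQ = 2366 − 3719 = -1353; ΔP = 88.69 − 57.19 = 31.5.
Midpoints: P̄ = 72.94, Q̄ = 3042.5.
ε = (ΔQ/ΔP)(P̄/Q̄) = (-1353/31.5)(72.94/3042.5).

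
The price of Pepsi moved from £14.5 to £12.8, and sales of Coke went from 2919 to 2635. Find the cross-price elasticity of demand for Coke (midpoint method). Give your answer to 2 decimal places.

ΔQ_x = 2635 − 2919 = -284; ΔP_y = 12.8 − 14.5 = -1.7.
Midpoints: P̄_y = 13.65, Q̄_x = 2777.0.
ε_xy = (ΔQ_x/ΔP_y)(P̄_y/Q̄_x) = (-284/-1.7)(13.65/2777.0).

0.82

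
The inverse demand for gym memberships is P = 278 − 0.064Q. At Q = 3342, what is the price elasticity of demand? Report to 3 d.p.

At Q = 3342, P = 278 − 0.064(3342) = 64.11.
dP/dQ = −0.064, so dQ/dP = 1/(−0.064) = -15.625.
ε = (dQ/dP)(P/Q) = (-15.625)(64.11/3342).

-0.300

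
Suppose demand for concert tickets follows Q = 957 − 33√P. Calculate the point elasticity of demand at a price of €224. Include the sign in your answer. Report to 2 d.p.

-0.53

At P = 224, Q = 463.101.
dQ/dP = −33/(2√P) = -1.102.
ε = (dQ/dP)(P/Q) = (-1.102)(224/463.101).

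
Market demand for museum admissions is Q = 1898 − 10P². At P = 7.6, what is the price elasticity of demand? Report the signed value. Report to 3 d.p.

At P = 7.6, Q = 1320.400.
dQ/dP = −20P = -152.
ε = (dQ/dP)(P/Q) = (-152)(7.6/1320.400).

-0.875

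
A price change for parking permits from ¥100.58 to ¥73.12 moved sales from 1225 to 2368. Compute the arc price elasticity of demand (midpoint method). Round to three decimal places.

ΔQ = 2368 − 1225 = 1143; ΔP = 73.12 − 100.58 = -27.46.
Midpoints: P̄ = 86.85, Q̄ = 1796.5.
ε = (ΔQ/ΔP)(P̄/Q̄) = (1143/-27.46)(86.85/1796.5).

-2.012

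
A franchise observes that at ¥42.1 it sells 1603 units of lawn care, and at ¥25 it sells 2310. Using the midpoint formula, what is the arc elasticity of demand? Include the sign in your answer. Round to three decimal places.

ΔQ = 2310 − 1603 = 707; ΔP = 25 − 42.1 = -17.1.
Midpoints: P̄ = 33.55, Q̄ = 1956.5.
ε = (ΔQ/ΔP)(P̄/Q̄) = (707/-17.1)(33.55/1956.5).

-0.709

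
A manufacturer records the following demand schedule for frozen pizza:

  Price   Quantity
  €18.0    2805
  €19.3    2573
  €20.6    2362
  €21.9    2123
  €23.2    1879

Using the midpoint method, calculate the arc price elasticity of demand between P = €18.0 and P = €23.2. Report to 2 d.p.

-1.57

At P = 18.0, Q = 2805; at P = 23.2, Q = 1879.
ΔQ = -926, ΔP = 5.2. Midpoints: P̄ = 20.60, Q̄ = 2342.0.
ε = (ΔQ/ΔP)(P̄/Q̄) = (-926/5.2)(20.60/2342.0).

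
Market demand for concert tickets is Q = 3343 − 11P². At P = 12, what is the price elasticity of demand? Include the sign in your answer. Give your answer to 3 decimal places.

At P = 12, Q = 1759.
dQ/dP = −22P = -264.
ε = (dQ/dP)(P/Q) = (-264)(12/1759).

-1.801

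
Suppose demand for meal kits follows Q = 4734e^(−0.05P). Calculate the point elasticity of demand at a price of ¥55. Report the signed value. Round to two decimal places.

At P = 55, Q = 302.634.
dQ/dP = −0.05·4734e^(−0.05P) = −0.05Q = -15.132.
ε = (dQ/dP)(P/Q) = (-15.132)(55/302.634).

-2.75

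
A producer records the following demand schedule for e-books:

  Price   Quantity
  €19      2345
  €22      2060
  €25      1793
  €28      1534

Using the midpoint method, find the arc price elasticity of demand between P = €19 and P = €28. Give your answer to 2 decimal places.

At P = 19, Q = 2345; at P = 28, Q = 1534.
ΔQ = -811, ΔP = 9. Midpoints: P̄ = 23.50, Q̄ = 1939.5.
ε = (ΔQ/ΔP)(P̄/Q̄) = (-811/9)(23.50/1939.5).

-1.09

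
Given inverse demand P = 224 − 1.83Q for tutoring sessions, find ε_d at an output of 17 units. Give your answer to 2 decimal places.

-6.20

At Q = 17, P = 224 − 1.83(17) = 192.89.
dP/dQ = −1.83, so dQ/dP = 1/(−1.83) = -0.546.
ε = (dQ/dP)(P/Q) = (-0.546)(192.89/17).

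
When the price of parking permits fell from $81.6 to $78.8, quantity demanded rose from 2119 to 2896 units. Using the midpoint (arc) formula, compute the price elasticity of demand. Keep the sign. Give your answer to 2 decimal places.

-8.88

ΔQ = 2896 − 2119 = 777; ΔP = 78.8 − 81.6 = -2.8.
Midpoints: P̄ = 80.20, Q̄ = 2507.5.
ε = (ΔQ/ΔP)(P̄/Q̄) = (777/-2.8)(80.20/2507.5).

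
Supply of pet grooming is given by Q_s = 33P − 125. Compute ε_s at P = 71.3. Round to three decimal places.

At P = 71.3, Q_s = 2227.90.
dQ_s/dP = 33.
ε_s = (dQ_s/dP)(P/Q_s) = (33)(71.3/2227.90).

1.056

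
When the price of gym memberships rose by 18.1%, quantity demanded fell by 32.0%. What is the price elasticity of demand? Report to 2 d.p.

-1.77

ε = %ΔQ / %ΔP = (-32.0)/(18.1) = -1.768.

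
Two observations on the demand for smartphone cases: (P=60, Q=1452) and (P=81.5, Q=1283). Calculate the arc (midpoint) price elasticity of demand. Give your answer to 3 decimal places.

ΔQ = 1283 − 1452 = -169; ΔP = 81.5 − 60 = 21.5.
Midpoints: P̄ = 70.75, Q̄ = 1367.5.
ε = (ΔQ/ΔP)(P̄/Q̄) = (-169/21.5)(70.75/1367.5).

-0.407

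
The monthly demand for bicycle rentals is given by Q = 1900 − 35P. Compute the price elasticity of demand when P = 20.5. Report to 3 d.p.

At P = 20.5, Q = 1182.500.
dQ/dP = −35.
ε = (dQ/dP)(P/Q) = (-35)(20.5/1182.500).
|ε| < 1, so demand is inelastic at this price.

-0.607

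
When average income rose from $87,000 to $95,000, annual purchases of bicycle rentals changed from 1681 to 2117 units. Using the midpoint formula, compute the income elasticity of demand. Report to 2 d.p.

ΔQ = 436, ΔI = 8000. Midpoints: Ī = 91,000, Q̄ = 1899.0.
ε_I = (ΔQ/ΔI)(Ī/Q̄) = (436/8000)(91000/1899.0).

2.61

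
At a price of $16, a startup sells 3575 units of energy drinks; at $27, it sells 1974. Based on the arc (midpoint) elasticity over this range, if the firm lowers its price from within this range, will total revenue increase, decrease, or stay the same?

increase

Arc ε = (-1601/11)(21.50/2774.5) ≈ -1.128.
|ε| = 1.13 > 1, so demand is elastic. A price cut therefore raises total revenue.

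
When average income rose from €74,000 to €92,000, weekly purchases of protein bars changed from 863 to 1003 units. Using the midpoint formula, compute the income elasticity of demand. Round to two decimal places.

0.69

ΔQ = 140, ΔI = 18000. Midpoints: Ī = 83,000, Q̄ = 933.0.
ε_I = (ΔQ/ΔI)(Ī/Q̄) = (140/18000)(83000/933.0).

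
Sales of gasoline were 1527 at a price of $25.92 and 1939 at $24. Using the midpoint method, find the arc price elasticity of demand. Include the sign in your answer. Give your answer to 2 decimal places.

ΔQ = 1939 − 1527 = 412; ΔP = 24 − 25.92 = -1.92.
Midpoints: P̄ = 24.96, Q̄ = 1733.0.
ε = (ΔQ/ΔP)(P̄/Q̄) = (412/-1.92)(24.96/1733.0).

-3.09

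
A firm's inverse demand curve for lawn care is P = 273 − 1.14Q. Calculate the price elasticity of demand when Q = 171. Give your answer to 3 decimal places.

At Q = 171, P = 273 − 1.14(171) = 78.06.
dP/dQ = −1.14, so dQ/dP = 1/(−1.14) = -0.877.
ε = (dQ/dP)(P/Q) = (-0.877)(78.06/171).

-0.400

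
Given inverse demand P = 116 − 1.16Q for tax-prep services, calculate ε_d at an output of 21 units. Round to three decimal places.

-3.762

At Q = 21, P = 116 − 1.16(21) = 91.64.
dP/dQ = −1.16, so dQ/dP = 1/(−1.16) = -0.862.
ε = (dQ/dP)(P/Q) = (-0.862)(91.64/21).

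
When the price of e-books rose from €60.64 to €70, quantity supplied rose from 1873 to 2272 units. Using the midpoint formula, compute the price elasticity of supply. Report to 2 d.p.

ΔQ = 2272 − 1873 = 399; ΔP = 70 − 60.64 = 9.36.
Midpoints: P̄ = 65.32, Q̄ = 2072.5.
ε_s = (ΔQ/ΔP)(P̄/Q̄) = (399/9.36)(65.32/2072.5).

1.34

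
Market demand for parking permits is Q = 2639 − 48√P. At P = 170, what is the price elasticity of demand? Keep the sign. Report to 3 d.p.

-0.155

At P = 170, Q = 2013.157.
dQ/dP = −48/(2√P) = -1.841.
ε = (dQ/dP)(P/Q) = (-1.841)(170/2013.157).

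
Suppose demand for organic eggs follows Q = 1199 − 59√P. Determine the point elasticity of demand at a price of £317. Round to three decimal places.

-3.536

At P = 317, Q = 148.535.
dQ/dP = −59/(2√P) = -1.657.
ε = (dQ/dP)(P/Q) = (-1.657)(317/148.535).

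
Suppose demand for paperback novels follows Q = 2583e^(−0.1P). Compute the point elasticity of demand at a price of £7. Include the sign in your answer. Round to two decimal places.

At P = 7, Q = 1282.680.
dQ/dP = −0.1·2583e^(−0.1P) = −0.1Q = -128.268.
ε = (dQ/dP)(P/Q) = (-128.268)(7/1282.680).
|ε| < 1, so demand is inelastic at this price.

-0.70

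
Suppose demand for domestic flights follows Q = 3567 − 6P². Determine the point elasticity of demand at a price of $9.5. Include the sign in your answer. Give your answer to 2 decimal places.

-0.36

At P = 9.5, Q = 3025.500.
dQ/dP = −12P = -114.
ε = (dQ/dP)(P/Q) = (-114)(9.5/3025.500).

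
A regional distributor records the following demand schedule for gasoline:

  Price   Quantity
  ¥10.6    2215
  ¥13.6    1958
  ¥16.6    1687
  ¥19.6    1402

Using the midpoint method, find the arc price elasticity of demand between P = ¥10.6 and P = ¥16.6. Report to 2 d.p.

-0.61

At P = 10.6, Q = 2215; at P = 16.6, Q = 1687.
ΔQ = -528, ΔP = 6.0. Midpoints: P̄ = 13.60, Q̄ = 1951.0.
ε = (ΔQ/ΔP)(P̄/Q̄) = (-528/6.0)(13.60/1951.0).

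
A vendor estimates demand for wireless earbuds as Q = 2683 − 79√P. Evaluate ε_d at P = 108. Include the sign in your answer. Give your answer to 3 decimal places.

At P = 108, Q = 1862.008.
dQ/dP = −79/(2√P) = -3.801.
ε = (dQ/dP)(P/Q) = (-3.801)(108/1862.008).
|ε| < 1, so demand is inelastic at this price.

-0.220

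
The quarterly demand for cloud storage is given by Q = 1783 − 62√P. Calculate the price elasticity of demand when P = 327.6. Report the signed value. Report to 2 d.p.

-0.85

At P = 327.6, Q = 660.817.
dQ/dP = −62/(2√P) = -1.713.
ε = (dQ/dP)(P/Q) = (-1.713)(327.6/660.817).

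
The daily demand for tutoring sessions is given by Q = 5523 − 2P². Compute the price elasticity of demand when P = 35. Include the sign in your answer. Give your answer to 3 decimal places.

-1.595

At P = 35, Q = 3073.
dQ/dP = −4P = -140.
ε = (dQ/dP)(P/Q) = (-140)(35/3073).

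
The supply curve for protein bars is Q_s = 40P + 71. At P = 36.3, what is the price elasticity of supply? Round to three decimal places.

At P = 36.3, Q_s = 1523.
dQ_s/dP = 40.
ε_s = (dQ_s/dP)(P/Q_s) = (40)(36.3/1523).

0.953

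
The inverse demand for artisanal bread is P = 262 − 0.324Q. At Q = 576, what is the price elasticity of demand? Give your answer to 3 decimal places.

At Q = 576, P = 262 − 0.324(576) = 75.38.
dP/dQ = −0.324, so dQ/dP = 1/(−0.324) = -3.086.
ε = (dQ/dP)(P/Q) = (-3.086)(75.38/576).

-0.404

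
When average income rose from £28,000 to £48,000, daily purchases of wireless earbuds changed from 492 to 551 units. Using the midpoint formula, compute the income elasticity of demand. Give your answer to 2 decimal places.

0.21

ΔQ = 59, ΔI = 20000. Midpoints: Ī = 38,000, Q̄ = 521.5.
ε_I = (ΔQ/ΔI)(Ī/Q̄) = (59/20000)(38000/521.5).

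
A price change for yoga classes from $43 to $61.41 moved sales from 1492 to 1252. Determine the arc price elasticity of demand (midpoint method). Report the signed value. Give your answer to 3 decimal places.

ΔQ = 1252 − 1492 = -240; ΔP = 61.41 − 43 = 18.41.
Midpoints: P̄ = 52.20, Q̄ = 1372.0.
ε = (ΔQ/ΔP)(P̄/Q̄) = (-240/18.41)(52.20/1372.0).

-0.496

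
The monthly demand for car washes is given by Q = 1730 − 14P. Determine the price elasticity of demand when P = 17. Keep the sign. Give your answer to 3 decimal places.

At P = 17, Q = 1492.
dQ/dP = −14.
ε = (dQ/dP)(P/Q) = (-14)(17/1492).

-0.160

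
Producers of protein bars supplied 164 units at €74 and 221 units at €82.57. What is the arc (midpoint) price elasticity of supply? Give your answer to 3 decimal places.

ΔQ = 221 − 164 = 57; ΔP = 82.57 − 74 = 8.57.
Midpoints: P̄ = 78.28, Q̄ = 192.5.
ε_s = (ΔQ/ΔP)(P̄/Q̄) = (57/8.57)(78.28/192.5).

2.705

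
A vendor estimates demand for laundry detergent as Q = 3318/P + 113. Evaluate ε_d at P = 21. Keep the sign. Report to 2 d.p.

-0.58

At P = 21, Q = 271.
dQ/dP = −3318/P² = -7.524.
ε = (dQ/dP)(P/Q) = (-7.524)(21/271).
|ε| < 1, so demand is inelastic at this price.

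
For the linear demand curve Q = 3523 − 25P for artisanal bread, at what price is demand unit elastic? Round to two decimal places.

For linear demand Q = a − bP, ε = −bP/(a − bP). |ε| = 1 when bP = a − bP, i.e. P = a/(2b).
P = 3523/(2·25) = 3523/50 = 70.4600.

70.46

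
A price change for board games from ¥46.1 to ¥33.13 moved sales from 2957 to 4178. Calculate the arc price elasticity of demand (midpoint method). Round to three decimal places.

ΔQ = 4178 − 2957 = 1221; ΔP = 33.13 − 46.1 = -12.97.
Midpoints: P̄ = 39.62, Q̄ = 3567.5.
ε = (ΔQ/ΔP)(P̄/Q̄) = (1221/-12.97)(39.62/3567.5).

-1.045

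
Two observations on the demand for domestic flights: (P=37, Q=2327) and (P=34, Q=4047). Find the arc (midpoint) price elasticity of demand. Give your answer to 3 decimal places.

ΔQ = 4047 − 2327 = 1720; ΔP = 34 − 37 = -3.
Midpoints: P̄ = 35.50, Q̄ = 3187.0.
ε = (ΔQ/ΔP)(P̄/Q̄) = (1720/-3)(35.50/3187.0).

-6.386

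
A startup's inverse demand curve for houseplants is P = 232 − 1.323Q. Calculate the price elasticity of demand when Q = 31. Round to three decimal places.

At Q = 31, P = 232 − 1.323(31) = 190.99.
dP/dQ = −1.323, so dQ/dP = 1/(−1.323) = -0.756.
ε = (dQ/dP)(P/Q) = (-0.756)(190.99/31).

-4.657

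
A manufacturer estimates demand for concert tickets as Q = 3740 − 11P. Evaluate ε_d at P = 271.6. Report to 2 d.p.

At P = 271.6, Q = 752.400.
dQ/dP = −11.
ε = (dQ/dP)(P/Q) = (-11)(271.6/752.400).

-3.97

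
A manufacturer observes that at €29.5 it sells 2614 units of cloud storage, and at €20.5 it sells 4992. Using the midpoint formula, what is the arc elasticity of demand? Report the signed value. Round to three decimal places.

-1.737

ΔQ = 4992 − 2614 = 2378; ΔP = 20.5 − 29.5 = -9.
Midpoints: P̄ = 25.00, Q̄ = 3803.0.
ε = (ΔQ/ΔP)(P̄/Q̄) = (2378/-9)(25.00/3803.0).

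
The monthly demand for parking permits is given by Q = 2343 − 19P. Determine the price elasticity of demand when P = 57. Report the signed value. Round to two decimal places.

At P = 57, Q = 1260.
dQ/dP = −19.
ε = (dQ/dP)(P/Q) = (-19)(57/1260).

-0.86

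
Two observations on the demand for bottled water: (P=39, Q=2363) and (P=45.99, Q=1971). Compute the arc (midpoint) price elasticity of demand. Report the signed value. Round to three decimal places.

ΔQ = 1971 − 2363 = -392; ΔP = 45.99 − 39 = 6.99.
Midpoints: P̄ = 42.50, Q̄ = 2167.0.
ε = (ΔQ/ΔP)(P̄/Q̄) = (-392/6.99)(42.50/2167.0).

-1.100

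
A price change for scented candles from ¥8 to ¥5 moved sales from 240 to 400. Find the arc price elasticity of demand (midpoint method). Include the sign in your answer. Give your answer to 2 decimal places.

ΔQ = 400 − 240 = 160; ΔP = 5 − 8 = -3.
Midpoints: P̄ = 6.50, Q̄ = 320.0.
ε = (ΔQ/ΔP)(P̄/Q̄) = (160/-3)(6.50/320.0).

-1.08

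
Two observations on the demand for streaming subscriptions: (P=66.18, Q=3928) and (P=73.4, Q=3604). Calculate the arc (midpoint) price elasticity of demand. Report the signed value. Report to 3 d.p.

-0.832

ΔQ = 3604 − 3928 = -324; ΔP = 73.4 − 66.18 = 7.22.
Midpoints: P̄ = 69.79, Q̄ = 3766.0.
ε = (ΔQ/ΔP)(P̄/Q̄) = (-324/7.22)(69.79/3766.0).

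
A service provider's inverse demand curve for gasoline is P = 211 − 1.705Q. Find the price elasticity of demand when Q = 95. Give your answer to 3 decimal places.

At Q = 95, P = 211 − 1.705(95) = 49.03.
dP/dQ = −1.705, so dQ/dP = 1/(−1.705) = -0.587.
ε = (dQ/dP)(P/Q) = (-0.587)(49.03/95).

-0.303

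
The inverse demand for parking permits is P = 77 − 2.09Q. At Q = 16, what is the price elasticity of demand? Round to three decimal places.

-1.303

At Q = 16, P = 77 − 2.09(16) = 43.56.
dP/dQ = −2.09, so dQ/dP = 1/(−2.09) = -0.478.
ε = (dQ/dP)(P/Q) = (-0.478)(43.56/16).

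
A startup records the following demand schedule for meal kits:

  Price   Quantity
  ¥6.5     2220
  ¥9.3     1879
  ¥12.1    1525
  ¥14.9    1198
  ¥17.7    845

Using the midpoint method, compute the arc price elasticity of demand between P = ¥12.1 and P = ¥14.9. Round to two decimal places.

At P = 12.1, Q = 1525; at P = 14.9, Q = 1198.
ΔQ = -327, ΔP = 2.8. Midpoints: P̄ = 13.50, Q̄ = 1361.5.
ε = (ΔQ/ΔP)(P̄/Q̄) = (-327/2.8)(13.50/1361.5).

-1.16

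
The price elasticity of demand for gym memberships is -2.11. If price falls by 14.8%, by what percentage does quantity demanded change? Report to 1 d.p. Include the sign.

%ΔQ ≈ ε × %ΔP = (-2.11)(-14.8%) = 31.23%.

31.2%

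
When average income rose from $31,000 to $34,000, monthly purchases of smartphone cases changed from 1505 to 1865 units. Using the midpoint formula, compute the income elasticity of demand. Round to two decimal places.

ΔQ = 360, ΔI = 3000. Midpoints: Ī = 32,500, Q̄ = 1685.0.
ε_I = (ΔQ/ΔI)(Ī/Q̄) = (360/3000)(32500/1685.0).
ε_I > 0, so the good is normal.

2.31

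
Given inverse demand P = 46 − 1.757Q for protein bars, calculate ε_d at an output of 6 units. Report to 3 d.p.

At Q = 6, P = 46 − 1.757(6) = 35.46.
dP/dQ = −1.757, so dQ/dP = 1/(−1.757) = -0.569.
ε = (dQ/dP)(P/Q) = (-0.569)(35.46/6).

-3.363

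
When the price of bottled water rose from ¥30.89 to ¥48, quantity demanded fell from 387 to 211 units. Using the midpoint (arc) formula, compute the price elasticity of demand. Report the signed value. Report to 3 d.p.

-1.357

ΔQ = 211 − 387 = -176; ΔP = 48 − 30.89 = 17.11.
Midpoints: P̄ = 39.45, Q̄ = 299.0.
ε = (ΔQ/ΔP)(P̄/Q̄) = (-176/17.11)(39.45/299.0).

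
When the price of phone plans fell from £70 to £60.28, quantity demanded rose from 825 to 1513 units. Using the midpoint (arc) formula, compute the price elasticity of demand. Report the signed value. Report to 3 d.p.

ΔQ = 1513 − 825 = 688; ΔP = 60.28 − 70 = -9.72.
Midpoints: P̄ = 65.14, Q̄ = 1169.0.
ε = (ΔQ/ΔP)(P̄/Q̄) = (688/-9.72)(65.14/1169.0).

-3.944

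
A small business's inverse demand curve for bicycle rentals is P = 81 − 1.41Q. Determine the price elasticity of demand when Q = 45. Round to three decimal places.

At Q = 45, P = 81 − 1.41(45) = 17.55.
dP/dQ = −1.41, so dQ/dP = 1/(−1.41) = -0.709.
ε = (dQ/dP)(P/Q) = (-0.709)(17.55/45).

-0.277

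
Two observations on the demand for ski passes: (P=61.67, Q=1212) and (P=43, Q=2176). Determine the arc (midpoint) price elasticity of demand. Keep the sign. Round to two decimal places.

-1.60

ΔQ = 2176 − 1212 = 964; ΔP = 43 − 61.67 = -18.67.
Midpoints: P̄ = 52.34, Q̄ = 1694.0.
ε = (ΔQ/ΔP)(P̄/Q̄) = (964/-18.67)(52.34/1694.0).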